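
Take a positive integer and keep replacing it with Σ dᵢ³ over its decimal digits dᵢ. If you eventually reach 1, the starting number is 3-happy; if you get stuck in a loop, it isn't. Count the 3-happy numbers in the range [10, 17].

1

10: 10 → 1  — 3-happy
11: 11 → 2 → 8 → 512 → 134 → 92 → 737 → 713 → 371 → 371  — not 3-happy
12: 12 → 9 → 729 → 1080 → 513 → 153 → 153  — not 3-happy
13: 13 → 28 → 520 → 133 → 55 → 250 → 133  — not 3-happy
14: 14 → 65 → 341 → 92 → 737 → 713 → 371 → 371  — not 3-happy
15: 15 → 126 → 225 → 141 → 66 → 432 → 99 → 1458 → 702 → 351 → 153 → 153  — not 3-happy
16: 16 → 217 → 352 → 160 → 217  — not 3-happy
17: 17 → 344 → 155 → 251 → 134 → 92 → 737 → 713 → 371 → 371  — not 3-happy
3-happy: 10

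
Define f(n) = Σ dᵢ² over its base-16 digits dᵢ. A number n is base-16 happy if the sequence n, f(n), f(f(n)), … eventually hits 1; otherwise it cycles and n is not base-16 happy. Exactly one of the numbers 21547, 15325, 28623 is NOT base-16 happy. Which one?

15325

21547: 21547 → 166 → 136 → 128 → 64 → 16 → 1  — reaches 1 (base-16 happy)
15325: 15325 → 468 → 186 → 221 → 338 → 30 → 197 → 169 → 181 → 146 → 85 → 50 → 13 → 169  — repeats 169 (not base-16 happy)
28623: 28623 → 630 → 89 → 106 → 136 → 128 → 64 → 16 → 1  — reaches 1 (base-16 happy)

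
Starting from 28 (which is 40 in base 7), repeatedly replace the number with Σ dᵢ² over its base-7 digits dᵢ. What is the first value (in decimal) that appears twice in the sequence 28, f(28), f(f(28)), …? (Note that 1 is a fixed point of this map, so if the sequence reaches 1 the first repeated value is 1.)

28 = (4,0)_7 → 4² + 0² = 16
16 = (2,2)_7 → 2² + 2² = 8
8 = (1,1)_7 → 1² + 1² = 2
2 = (2)_7 → 2² = 4
4 = (4)_7 → 4² = 16  — 16 already appeared earlier.

16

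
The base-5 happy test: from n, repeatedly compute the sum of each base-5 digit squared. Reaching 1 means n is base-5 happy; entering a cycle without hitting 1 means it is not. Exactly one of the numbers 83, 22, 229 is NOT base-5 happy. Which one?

83: 83 → 19 → 25 → 1  — reaches 1 (base-5 happy)
22: 22 → 20 → 16 → 10 → 4 → 16  — repeats 16 (not base-5 happy)
229: 229 → 33 → 11 → 5 → 1  — reaches 1 (base-5 happy)

22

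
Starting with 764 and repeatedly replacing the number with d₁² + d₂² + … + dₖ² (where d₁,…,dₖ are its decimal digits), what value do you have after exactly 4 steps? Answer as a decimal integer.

16

764 → 7² + 6² + 4² = 49 + 36 + 16 = 101
101 → 1² + 0² + 1² = 1 + 0 + 1 = 2
2 → 2² = 4
4 → 4² = 16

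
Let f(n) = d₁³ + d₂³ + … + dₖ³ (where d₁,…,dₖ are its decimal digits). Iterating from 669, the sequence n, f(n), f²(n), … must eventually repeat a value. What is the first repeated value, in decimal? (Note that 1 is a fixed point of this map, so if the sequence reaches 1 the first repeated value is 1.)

153

669 → 6³ + 6³ + 9³ = 1161
1161 → 1³ + 1³ + 6³ + 1³ = 219
219 → 2³ + 1³ + 9³ = 738
738 → 7³ + 3³ + 8³ = 882
882 → 8³ + 8³ + 2³ = 1032
1032 → 1³ + 0³ + 3³ + 2³ = 36
36 → 3³ + 6³ = 243
243 → 2³ + 4³ + 3³ = 99
99 → 9³ + 9³ = 1458
1458 → 1³ + 4³ + 5³ + 8³ = 702
702 → 7³ + 0³ + 2³ = 351
351 → 3³ + 5³ + 1³ = 153
153 → 1³ + 5³ + 3³ = 153  — 153 already appeared earlier.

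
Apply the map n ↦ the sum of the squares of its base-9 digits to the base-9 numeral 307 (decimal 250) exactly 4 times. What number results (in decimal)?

68

250 = (3,0,7)_9 → 3² + 0² + 7² = 58
58 = (6,4)_9 → 6² + 4² = 52
52 = (5,7)_9 → 5² + 7² = 74
74 = (8,2)_9 → 8² + 2² = 68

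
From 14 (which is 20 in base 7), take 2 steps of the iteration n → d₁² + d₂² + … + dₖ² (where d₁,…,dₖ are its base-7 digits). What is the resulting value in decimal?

16

14 = (2,0)_7 → 2² + 0² = 4 + 0 = 4
4 = (4)_7 → 4² = 16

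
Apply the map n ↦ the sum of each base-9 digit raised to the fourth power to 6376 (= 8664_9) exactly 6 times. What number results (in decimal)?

6376 = (8,6,6,4)_9 → 6944
6944 = (1,0,4,6,5)_9 → 2178
2178 = (2,8,8,0)_9 → 8208
8208 = (1,2,2,3,0)_9 → 114
114 = (1,3,6)_9 → 1378
1378 = (1,8,0,1)_9 → 4098

4098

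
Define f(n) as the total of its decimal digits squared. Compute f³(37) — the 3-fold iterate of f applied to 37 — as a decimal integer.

145

37 → 3² + 7² = 9 + 49 = 58
58 → 5² + 8² = 25 + 64 = 89
89 → 8² + 9² = 64 + 81 = 145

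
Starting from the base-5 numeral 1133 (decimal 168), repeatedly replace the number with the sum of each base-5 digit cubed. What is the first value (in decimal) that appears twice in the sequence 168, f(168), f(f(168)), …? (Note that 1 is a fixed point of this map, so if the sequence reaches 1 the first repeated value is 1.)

168 = (1,1,3,3)_5 → 1³ + 1³ + 3³ + 3³ = 1 + 1 + 27 + 27 = 56
56 = (2,1,1)_5 → 2³ + 1³ + 1³ = 8 + 1 + 1 = 10
10 = (2,0)_5 → 2³ + 0³ = 8 + 0 = 8
8 = (1,3)_5 → 1³ + 3³ = 1 + 27 = 28
28 = (1,0,3)_5 → 1³ + 0³ + 3³ = 1 + 0 + 27 = 28  — 28 already appeared earlier.

28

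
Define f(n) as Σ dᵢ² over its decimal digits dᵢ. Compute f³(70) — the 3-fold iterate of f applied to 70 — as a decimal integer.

70 → 7² + 0² = 49 + 0 = 49
49 → 4² + 9² = 16 + 81 = 97
97 → 9² + 7² = 81 + 49 = 130

130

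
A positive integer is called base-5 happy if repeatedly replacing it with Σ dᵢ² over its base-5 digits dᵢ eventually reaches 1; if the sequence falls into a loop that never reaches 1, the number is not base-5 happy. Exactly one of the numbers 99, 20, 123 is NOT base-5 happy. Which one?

20

99: 99 → 41 → 11 → 5 → 1  — reaches 1 (base-5 happy)
20: 20 → 16 → 10 → 4 → 16  — repeats 16 (not base-5 happy)
123: 123 → 41 → 11 → 5 → 1  — reaches 1 (base-5 happy)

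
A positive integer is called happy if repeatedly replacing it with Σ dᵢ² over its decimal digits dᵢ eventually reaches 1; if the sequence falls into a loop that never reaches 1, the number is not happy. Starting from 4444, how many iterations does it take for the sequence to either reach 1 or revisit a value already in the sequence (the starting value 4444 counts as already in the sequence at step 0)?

13

4444 → 4² + 4² + 4² + 4² = 64
64 → 6² + 4² = 52
52 → 5² + 2² = 29
29 → 2² + 9² = 85
85 → 8² + 5² = 89
89 → 8² + 9² = 145
145 → 1² + 4² + 5² = 42
42 → 4² + 2² = 20
20 → 2² + 0² = 4
4 → 4² = 16
16 → 1² + 6² = 37
37 → 3² + 7² = 58
58 → 5² + 8² = 89  — 89 repeats.
That took 13 steps.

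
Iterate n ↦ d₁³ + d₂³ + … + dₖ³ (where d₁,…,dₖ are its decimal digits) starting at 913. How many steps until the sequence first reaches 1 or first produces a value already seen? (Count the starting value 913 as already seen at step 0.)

7

913 → 9³ + 1³ + 3³ = 757
757 → 7³ + 5³ + 7³ = 811
811 → 8³ + 1³ + 1³ = 514
514 → 5³ + 1³ + 4³ = 190
190 → 1³ + 9³ + 0³ = 730
730 → 7³ + 3³ + 0³ = 370
370 → 3³ + 7³ + 0³ = 370  — 370 repeats.
That took 7 steps.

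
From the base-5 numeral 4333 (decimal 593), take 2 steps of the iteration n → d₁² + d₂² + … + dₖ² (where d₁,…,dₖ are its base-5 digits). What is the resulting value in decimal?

19

593 = (4,3,3,3)_5 → 4² + 3² + 3² + 3² = 16 + 9 + 9 + 9 = 43
43 = (1,3,3)_5 → 1² + 3² + 3² = 1 + 9 + 9 = 19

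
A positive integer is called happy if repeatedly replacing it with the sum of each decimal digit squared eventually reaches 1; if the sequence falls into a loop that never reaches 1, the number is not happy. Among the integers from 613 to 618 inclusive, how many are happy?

613: 613 → 46 → 52 → 29 → 85 → 89 → 145 → 42 → 20 → 4 → 16 → 37 → 58 → 89  — not happy
614: 614 → 53 → 34 → 25 → 29 → 85 → 89 → 145 → 42 → 20 → 4 → 16 → 37 → 58 → 89  — not happy
615: 615 → 62 → 40 → 16 → 37 → 58 → 89 → 145 → 42 → 20 → 4 → 16  — not happy
616: 616 → 73 → 58 → 89 → 145 → 42 → 20 → 4 → 16 → 37 → 58  — not happy
617: 617 → 86 → 100 → 1  — happy
618: 618 → 101 → 2 → 4 → 16 → 37 → 58 → 89 → 145 → 42 → 20 → 4  — not happy
happy: 617

1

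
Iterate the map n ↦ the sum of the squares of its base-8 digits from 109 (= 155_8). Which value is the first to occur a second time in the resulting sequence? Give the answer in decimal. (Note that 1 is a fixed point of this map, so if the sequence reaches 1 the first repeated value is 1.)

109 = (1,5,5)_8 → 1² + 5² + 5² = 1 + 25 + 25 = 51
51 = (6,3)_8 → 6² + 3² = 36 + 9 = 45
45 = (5,5)_8 → 5² + 5² = 25 + 25 = 50
50 = (6,2)_8 → 6² + 2² = 36 + 4 = 40
40 = (5,0)_8 → 5² + 0² = 25 + 0 = 25
25 = (3,1)_8 → 3² + 1² = 9 + 1 = 10
10 = (1,2)_8 → 1² + 2² = 1 + 4 = 5
5 = (5)_8 → 5² = 25  — 25 already appeared earlier.

25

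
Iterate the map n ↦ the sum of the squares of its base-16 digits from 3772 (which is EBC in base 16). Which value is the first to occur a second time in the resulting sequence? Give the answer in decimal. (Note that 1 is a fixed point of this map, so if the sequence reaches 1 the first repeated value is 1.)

3772 = (14,11,12)_16 → 461
461 = (1,12,13)_16 → 314
314 = (1,3,10)_16 → 110
110 = (6,14)_16 → 232
232 = (14,8)_16 → 260
260 = (1,0,4)_16 → 17
17 = (1,1)_16 → 2
2 = (2)_16 → 4
4 = (4)_16 → 16
16 = (1,0)_16 → 1  — reached the fixed point 1.
1 → 1, so 1 is the first repeated value.

1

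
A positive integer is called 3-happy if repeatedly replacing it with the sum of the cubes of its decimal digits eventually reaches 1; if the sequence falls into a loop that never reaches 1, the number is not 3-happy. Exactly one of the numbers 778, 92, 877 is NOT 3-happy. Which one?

778: 778 → 1198 → 1243 → 100 → 1  — reaches 1 (3-happy)
92: 92 → 737 → 713 → 371 → 371  — repeats 371 (not 3-happy)
877: 877 → 1198 → 1243 → 100 → 1  — reaches 1 (3-happy)

92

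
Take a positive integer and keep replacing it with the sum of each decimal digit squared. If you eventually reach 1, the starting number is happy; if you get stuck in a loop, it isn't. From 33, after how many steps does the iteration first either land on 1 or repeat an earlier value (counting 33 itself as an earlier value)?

12

33 → 18
18 → 65
65 → 61
61 → 37
37 → 58
58 → 89
89 → 145
145 → 42
42 → 20
20 → 4
4 → 16
16 → 37  — 37 repeats.
That took 12 steps.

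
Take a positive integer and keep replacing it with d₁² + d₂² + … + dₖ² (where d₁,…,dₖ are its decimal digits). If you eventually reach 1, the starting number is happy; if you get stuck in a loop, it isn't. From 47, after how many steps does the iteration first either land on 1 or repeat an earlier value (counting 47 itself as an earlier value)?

11

47 → 4² + 7² = 16 + 49 = 65
65 → 6² + 5² = 36 + 25 = 61
61 → 6² + 1² = 36 + 1 = 37
37 → 3² + 7² = 9 + 49 = 58
58 → 5² + 8² = 25 + 64 = 89
89 → 8² + 9² = 64 + 81 = 145
145 → 1² + 4² + 5² = 1 + 16 + 25 = 42
42 → 4² + 2² = 16 + 4 = 20
20 → 2² + 0² = 4 + 0 = 4
4 → 4² = 16
16 → 1² + 6² = 1 + 36 = 37  — 37 repeats.
That took 11 steps.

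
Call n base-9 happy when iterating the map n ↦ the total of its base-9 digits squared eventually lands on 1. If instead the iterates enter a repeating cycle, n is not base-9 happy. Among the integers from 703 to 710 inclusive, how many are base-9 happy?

2

703: 703 → 101 → 9 → 1  (reaches 1)
704: 704 → 104 → 30 → 18 → 4 → 16 → 50 → 50  (repeats 50)
705: 705 → 109 → 11 → 5 → 25 → 53 → 89 → 65 → 53  (repeats 53)
706: 706 → 116 → 74 → 68 → 74  (repeats 74)
707: 707 → 125 → 81 → 1  (reaches 1)
708: 708 → 136 → 38 → 20 → 8 → 64 → 50 → 50  (repeats 50)
709: 709 → 149 → 75 → 73 → 65 → 53 → 89 → 65  (repeats 65)
710: 710 → 164 → 8 → 64 → 50 → 50  (repeats 50)
base-9 happy: 703, 707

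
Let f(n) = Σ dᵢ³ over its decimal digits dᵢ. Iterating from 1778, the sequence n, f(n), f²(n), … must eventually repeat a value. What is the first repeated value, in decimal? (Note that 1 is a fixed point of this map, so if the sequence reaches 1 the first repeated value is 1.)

1778 → 1199
1199 → 1460
1460 → 281
281 → 521
521 → 134
134 → 92
92 → 737
737 → 713
713 → 371
371 → 371  — 371 already appeared earlier.

371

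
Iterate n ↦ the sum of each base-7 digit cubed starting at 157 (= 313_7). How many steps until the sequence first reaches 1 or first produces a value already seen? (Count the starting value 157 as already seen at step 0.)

4

157 = (3,1,3)_7 → 55
55 = (1,0,6)_7 → 217
217 = (4,3,0)_7 → 91
91 = (1,6,0)_7 → 217  — 217 repeats.
That took 4 steps.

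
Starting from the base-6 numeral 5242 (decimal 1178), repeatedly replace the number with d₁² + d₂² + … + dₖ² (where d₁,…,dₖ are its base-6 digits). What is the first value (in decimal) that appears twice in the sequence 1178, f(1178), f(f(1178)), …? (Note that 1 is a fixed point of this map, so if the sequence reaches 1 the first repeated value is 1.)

1

1178 = (5,2,4,2)_6 → 5² + 2² + 4² + 2² = 25 + 4 + 16 + 4 = 49
49 = (1,2,1)_6 → 1² + 2² + 1² = 1 + 4 + 1 = 6
6 = (1,0)_6 → 1² + 0² = 1 + 0 = 1  — reached the fixed point 1.
1 → 1, so 1 is the first repeated value.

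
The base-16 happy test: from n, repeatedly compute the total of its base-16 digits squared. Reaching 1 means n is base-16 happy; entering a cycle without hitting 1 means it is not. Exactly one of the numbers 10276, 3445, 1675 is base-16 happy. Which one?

10276

10276: 10276 → 88 → 89 → 106 → 136 → 128 → 64 → 16 → 1  — reaches 1 (base-16 happy)
3445: 3445 → 243 → 234 → 296 → 69 → 41 → 85 → 50 → 13 → 169 → 181 → 146 → 85  — repeats 85 (not base-16 happy)
1675: 1675 → 221 → 338 → 30 → 197 → 169 → 181 → 146 → 85 → 50 → 13 → 169  — repeats 169 (not base-16 happy)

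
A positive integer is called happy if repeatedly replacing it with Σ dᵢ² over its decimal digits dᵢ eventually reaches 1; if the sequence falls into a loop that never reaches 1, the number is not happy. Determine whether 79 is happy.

happy

79 → 7² + 9² = 49 + 81 = 130
130 → 1² + 3² + 0² = 1 + 9 + 0 = 10
10 → 1² + 0² = 1 + 0 = 1  — reached 1.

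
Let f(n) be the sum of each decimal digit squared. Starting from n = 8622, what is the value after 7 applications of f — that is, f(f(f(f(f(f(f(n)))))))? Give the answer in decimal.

145

8622 → 8² + 6² + 2² + 2² = 64 + 36 + 4 + 4 = 108
108 → 1² + 0² + 8² = 1 + 0 + 64 = 65
65 → 6² + 5² = 36 + 25 = 61
61 → 6² + 1² = 36 + 1 = 37
37 → 3² + 7² = 9 + 49 = 58
58 → 5² + 8² = 25 + 64 = 89
89 → 8² + 9² = 64 + 81 = 145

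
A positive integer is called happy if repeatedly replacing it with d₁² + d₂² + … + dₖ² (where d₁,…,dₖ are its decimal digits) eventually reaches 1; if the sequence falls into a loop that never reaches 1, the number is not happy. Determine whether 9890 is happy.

9890 → 9² + 8² + 9² + 0² = 226
226 → 2² + 2² + 6² = 44
44 → 4² + 4² = 32
32 → 3² + 2² = 13
13 → 1² + 3² = 10
10 → 1² + 0² = 1  — reached 1.

happy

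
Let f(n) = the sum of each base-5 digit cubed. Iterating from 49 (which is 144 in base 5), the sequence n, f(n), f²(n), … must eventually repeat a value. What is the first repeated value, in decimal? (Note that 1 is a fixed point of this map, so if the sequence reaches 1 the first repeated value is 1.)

49 = (1,4,4)_5 → 129
129 = (1,0,0,4)_5 → 65
65 = (2,3,0)_5 → 35
35 = (1,2,0)_5 → 9
9 = (1,4)_5 → 65  — 65 already appeared earlier.

65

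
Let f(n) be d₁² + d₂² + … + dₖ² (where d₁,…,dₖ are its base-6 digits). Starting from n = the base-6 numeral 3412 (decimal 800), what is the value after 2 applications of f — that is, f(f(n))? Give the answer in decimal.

25

800 = (3,4,1,2)_6 → 30
30 = (5,0)_6 → 25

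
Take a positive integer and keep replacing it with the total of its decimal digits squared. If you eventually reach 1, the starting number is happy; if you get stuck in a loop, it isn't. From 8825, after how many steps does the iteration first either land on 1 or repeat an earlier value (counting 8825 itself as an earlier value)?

14

8825 → 157
157 → 75
75 → 74
74 → 65
65 → 61
61 → 37
37 → 58
58 → 89
89 → 145
145 → 42
42 → 20
20 → 4
4 → 16
16 → 37  — 37 repeats.
That took 14 steps.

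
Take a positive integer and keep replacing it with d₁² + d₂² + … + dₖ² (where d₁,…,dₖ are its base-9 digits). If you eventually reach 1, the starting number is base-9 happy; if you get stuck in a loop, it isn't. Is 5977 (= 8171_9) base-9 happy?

5977 = (8,1,7,1)_9 → 8² + 1² + 7² + 1² = 115
115 = (1,3,7)_9 → 1² + 3² + 7² = 59
59 = (6,5)_9 → 6² + 5² = 61
61 = (6,7)_9 → 6² + 7² = 85
85 = (1,0,4)_9 → 1² + 0² + 4² = 17
17 = (1,8)_9 → 1² + 8² = 65
65 = (7,2)_9 → 7² + 2² = 53
53 = (5,8)_9 → 5² + 8² = 89
89 = (1,0,8)_9 → 1² + 0² + 8² = 65  — 65 already seen; the sequence cycles without reaching 1.

not base-9 happy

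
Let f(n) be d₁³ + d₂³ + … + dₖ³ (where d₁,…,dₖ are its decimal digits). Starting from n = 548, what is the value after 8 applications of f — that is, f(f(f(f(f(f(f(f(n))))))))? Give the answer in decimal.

548 → 5³ + 4³ + 8³ = 701
701 → 7³ + 0³ + 1³ = 344
344 → 3³ + 4³ + 4³ = 155
155 → 1³ + 5³ + 5³ = 251
251 → 2³ + 5³ + 1³ = 134
134 → 1³ + 3³ + 4³ = 92
92 → 9³ + 2³ = 737
737 → 7³ + 3³ + 7³ = 713

713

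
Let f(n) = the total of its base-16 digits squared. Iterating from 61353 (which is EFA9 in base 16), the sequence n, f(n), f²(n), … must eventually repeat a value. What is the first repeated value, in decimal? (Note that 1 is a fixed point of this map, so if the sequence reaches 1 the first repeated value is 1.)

61353 = (14,15,10,9)_16 → 14² + 15² + 10² + 9² = 196 + 225 + 100 + 81 = 602
602 = (2,5,10)_16 → 2² + 5² + 10² = 4 + 25 + 100 = 129
129 = (8,1)_16 → 8² + 1² = 64 + 1 = 65
65 = (4,1)_16 → 4² + 1² = 16 + 1 = 17
17 = (1,1)_16 → 1² + 1² = 1 + 1 = 2
2 = (2)_16 → 2² = 4
4 = (4)_16 → 4² = 16
16 = (1,0)_16 → 1² + 0² = 1 + 0 = 1  — reached the fixed point 1.
1 → 1, so 1 is the first repeated value.

1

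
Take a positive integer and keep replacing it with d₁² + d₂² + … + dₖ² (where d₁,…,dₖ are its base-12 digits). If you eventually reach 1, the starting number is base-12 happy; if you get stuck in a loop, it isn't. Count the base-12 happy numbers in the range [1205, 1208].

1205: 1205 → 105 → 145 → 2 → 4 → 16 → 17 → 26 → 8 → 64 → 41 → 34 → 104 → 128 → 164 → 66 → 61 → 26  — not base-12 happy
1206: 1206 → 116 → 145 → 2 → 4 → 16 → 17 → 26 → 8 → 64 → 41 → 34 → 104 → 128 → 164 → 66 → 61 → 26  — not base-12 happy
1207: 1207 → 129 → 181 → 11 → 121 → 101 → 89 → 74 → 40 → 25 → 5 → 25  — not base-12 happy
1208: 1208 → 144 → 1  — base-12 happy
base-12 happy: 1208

1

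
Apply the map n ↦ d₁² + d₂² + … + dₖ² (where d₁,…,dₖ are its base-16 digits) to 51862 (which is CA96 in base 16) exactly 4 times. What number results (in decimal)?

51862 = (12,10,9,6)_16 → 361
361 = (1,6,9)_16 → 118
118 = (7,6)_16 → 85
85 = (5,5)_16 → 50

50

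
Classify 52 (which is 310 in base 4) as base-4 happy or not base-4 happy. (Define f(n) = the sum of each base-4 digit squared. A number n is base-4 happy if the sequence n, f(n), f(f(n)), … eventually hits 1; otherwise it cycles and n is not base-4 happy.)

base-4 happy

52 = (3,1,0)_4 → 10
10 = (2,2)_4 → 8
8 = (2,0)_4 → 4
4 = (1,0)_4 → 1  — reached 1.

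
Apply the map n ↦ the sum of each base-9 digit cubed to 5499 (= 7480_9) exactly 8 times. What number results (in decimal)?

27

5499 = (7,4,8,0)_9 → 919
919 = (1,2,3,1)_9 → 37
37 = (4,1)_9 → 65
65 = (7,2)_9 → 351
351 = (4,3,0)_9 → 91
91 = (1,1,1)_9 → 3
3 = (3)_9 → 27
27 = (3,0)_9 → 27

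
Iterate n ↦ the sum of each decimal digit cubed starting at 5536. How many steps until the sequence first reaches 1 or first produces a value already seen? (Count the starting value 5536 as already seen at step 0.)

5536 → 493
493 → 820
820 → 520
520 → 133
133 → 55
55 → 250
250 → 133  — 133 repeats.
That took 7 steps.

7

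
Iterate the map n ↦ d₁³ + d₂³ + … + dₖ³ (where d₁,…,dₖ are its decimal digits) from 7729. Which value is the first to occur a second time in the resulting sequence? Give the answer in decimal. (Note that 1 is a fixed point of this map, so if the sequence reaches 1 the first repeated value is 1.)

7729 → 7³ + 7³ + 2³ + 9³ = 1423
1423 → 1³ + 4³ + 2³ + 3³ = 100
100 → 1³ + 0³ + 0³ = 1  — reached the fixed point 1.
1 → 1, so 1 is the first repeated value.

1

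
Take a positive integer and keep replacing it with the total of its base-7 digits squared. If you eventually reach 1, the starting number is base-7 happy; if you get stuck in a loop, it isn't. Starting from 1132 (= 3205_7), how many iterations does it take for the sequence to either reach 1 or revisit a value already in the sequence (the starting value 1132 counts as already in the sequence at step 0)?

1132 = (3,2,0,5)_7 → 38
38 = (5,3)_7 → 34
34 = (4,6)_7 → 52
52 = (1,0,3)_7 → 10
10 = (1,3)_7 → 10  — 10 repeats.
That took 5 steps.

5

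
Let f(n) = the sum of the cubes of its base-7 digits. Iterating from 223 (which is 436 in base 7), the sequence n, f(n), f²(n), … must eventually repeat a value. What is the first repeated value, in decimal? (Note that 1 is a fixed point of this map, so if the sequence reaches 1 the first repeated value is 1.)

1

223 = (4,3,6)_7 → 307
307 = (6,1,6)_7 → 433
433 = (1,1,5,6)_7 → 343
343 = (1,0,0,0)_7 → 1  — reached the fixed point 1.
1 → 1, so 1 is the first repeated value.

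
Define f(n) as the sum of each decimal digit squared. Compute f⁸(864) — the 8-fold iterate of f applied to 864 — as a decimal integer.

20

864 → 8² + 6² + 4² = 116
116 → 1² + 1² + 6² = 38
38 → 3² + 8² = 73
73 → 7² + 3² = 58
58 → 5² + 8² = 89
89 → 8² + 9² = 145
145 → 1² + 4² + 5² = 42
42 → 4² + 2² = 20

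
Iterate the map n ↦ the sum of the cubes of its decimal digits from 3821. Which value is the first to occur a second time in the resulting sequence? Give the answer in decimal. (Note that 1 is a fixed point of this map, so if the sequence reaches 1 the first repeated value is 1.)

371

3821 → 548
548 → 701
701 → 344
344 → 155
155 → 251
251 → 134
134 → 92
92 → 737
737 → 713
713 → 371
371 → 371  — 371 already appeared earlier.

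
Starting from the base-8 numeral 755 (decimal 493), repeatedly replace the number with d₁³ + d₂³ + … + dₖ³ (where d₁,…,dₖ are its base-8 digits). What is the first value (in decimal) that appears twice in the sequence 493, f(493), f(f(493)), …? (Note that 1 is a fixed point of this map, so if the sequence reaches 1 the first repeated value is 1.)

493 = (7,5,5)_8 → 7³ + 5³ + 5³ = 343 + 125 + 125 = 593
593 = (1,1,2,1)_8 → 1³ + 1³ + 2³ + 1³ = 1 + 1 + 8 + 1 = 11
11 = (1,3)_8 → 1³ + 3³ = 1 + 27 = 28
28 = (3,4)_8 → 3³ + 4³ = 27 + 64 = 91
91 = (1,3,3)_8 → 1³ + 3³ + 3³ = 1 + 27 + 27 = 55
55 = (6,7)_8 → 6³ + 7³ = 216 + 343 = 559
559 = (1,0,5,7)_8 → 1³ + 0³ + 5³ + 7³ = 1 + 0 + 125 + 343 = 469
469 = (7,2,5)_8 → 7³ + 2³ + 5³ = 343 + 8 + 125 = 476
476 = (7,3,4)_8 → 7³ + 3³ + 4³ = 343 + 27 + 64 = 434
434 = (6,6,2)_8 → 6³ + 6³ + 2³ = 216 + 216 + 8 = 440
440 = (6,7,0)_8 → 6³ + 7³ + 0³ = 216 + 343 + 0 = 559  — 559 already appeared earlier.

559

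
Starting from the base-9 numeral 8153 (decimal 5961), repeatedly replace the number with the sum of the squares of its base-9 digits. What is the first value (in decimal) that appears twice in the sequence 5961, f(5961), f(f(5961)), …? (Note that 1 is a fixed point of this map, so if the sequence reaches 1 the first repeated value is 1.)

5961 = (8,1,5,3)_9 → 8² + 1² + 5² + 3² = 64 + 1 + 25 + 9 = 99
99 = (1,2,0)_9 → 1² + 2² + 0² = 1 + 4 + 0 = 5
5 = (5)_9 → 5² = 25
25 = (2,7)_9 → 2² + 7² = 4 + 49 = 53
53 = (5,8)_9 → 5² + 8² = 25 + 64 = 89
89 = (1,0,8)_9 → 1² + 0² + 8² = 1 + 0 + 64 = 65
65 = (7,2)_9 → 7² + 2² = 49 + 4 = 53  — 53 already appeared earlier.

53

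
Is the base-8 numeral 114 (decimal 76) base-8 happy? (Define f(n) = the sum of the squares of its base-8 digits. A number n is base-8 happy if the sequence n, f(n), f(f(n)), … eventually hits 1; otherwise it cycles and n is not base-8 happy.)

base-8 happy

76 = (1,1,4)_8 → 1² + 1² + 4² = 18
18 = (2,2)_8 → 2² + 2² = 8
8 = (1,0)_8 → 1² + 0² = 1  — reached 1.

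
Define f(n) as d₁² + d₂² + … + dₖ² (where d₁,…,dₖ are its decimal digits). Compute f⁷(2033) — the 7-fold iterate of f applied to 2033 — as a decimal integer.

2033 → 22
22 → 8
8 → 64
64 → 52
52 → 29
29 → 85
85 → 89

89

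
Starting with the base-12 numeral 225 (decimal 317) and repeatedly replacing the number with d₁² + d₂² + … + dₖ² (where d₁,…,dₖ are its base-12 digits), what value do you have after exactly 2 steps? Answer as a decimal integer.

85

317 = (2,2,5)_12 → 2² + 2² + 5² = 33
33 = (2,9)_12 → 2² + 9² = 85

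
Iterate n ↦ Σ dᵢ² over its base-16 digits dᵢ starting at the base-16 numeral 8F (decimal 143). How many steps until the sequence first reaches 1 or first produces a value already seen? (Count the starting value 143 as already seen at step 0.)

143 = (8,15)_16 → 8² + 15² = 64 + 225 = 289
289 = (1,2,1)_16 → 1² + 2² + 1² = 1 + 4 + 1 = 6
6 = (6)_16 → 6² = 36
36 = (2,4)_16 → 2² + 4² = 4 + 16 = 20
20 = (1,4)_16 → 1² + 4² = 1 + 16 = 17
17 = (1,1)_16 → 1² + 1² = 1 + 1 = 2
2 = (2)_16 → 2² = 4
4 = (4)_16 → 4² = 16
16 = (1,0)_16 → 1² + 0² = 1 + 0 = 1  — reached 1.
That took 9 steps.

9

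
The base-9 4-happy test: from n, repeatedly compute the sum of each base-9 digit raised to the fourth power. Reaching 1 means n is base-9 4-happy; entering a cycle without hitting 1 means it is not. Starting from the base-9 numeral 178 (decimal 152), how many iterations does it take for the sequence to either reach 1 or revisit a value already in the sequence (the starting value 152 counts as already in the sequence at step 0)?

152 = (1,7,8)_9 → 6498
6498 = (8,8,2,0)_9 → 8208
8208 = (1,2,2,3,0)_9 → 114
114 = (1,3,6)_9 → 1378
1378 = (1,8,0,1)_9 → 4098
4098 = (5,5,5,3)_9 → 1956
1956 = (2,6,1,3)_9 → 1394
1394 = (1,8,1,8)_9 → 8194
8194 = (1,2,2,1,4)_9 → 290
290 = (3,5,2)_9 → 722
722 = (8,8,2)_9 → 8208  — 8208 repeats.
That took 11 steps.

11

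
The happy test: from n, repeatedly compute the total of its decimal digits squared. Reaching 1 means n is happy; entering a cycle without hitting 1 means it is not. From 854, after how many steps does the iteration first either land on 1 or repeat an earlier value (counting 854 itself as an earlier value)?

12

854 → 8² + 5² + 4² = 64 + 25 + 16 = 105
105 → 1² + 0² + 5² = 1 + 0 + 25 = 26
26 → 2² + 6² = 4 + 36 = 40
40 → 4² + 0² = 16 + 0 = 16
16 → 1² + 6² = 1 + 36 = 37
37 → 3² + 7² = 9 + 49 = 58
58 → 5² + 8² = 25 + 64 = 89
89 → 8² + 9² = 64 + 81 = 145
145 → 1² + 4² + 5² = 1 + 16 + 25 = 42
42 → 4² + 2² = 16 + 4 = 20
20 → 2² + 0² = 4 + 0 = 4
4 → 4² = 16  — 16 repeats.
That took 12 steps.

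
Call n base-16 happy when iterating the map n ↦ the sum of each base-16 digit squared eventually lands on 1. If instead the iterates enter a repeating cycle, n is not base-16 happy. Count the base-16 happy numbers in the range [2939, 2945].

2

2939: 2939 → 291 → 14 → 196 → 160 → 100 → 52 → 25 → 82 → 29 → 170 → 200 → 208 → 169 → 181 → 146 → 85 → 50 → 13 → 169  (repeats 169)
2940: 2940 → 314 → 110 → 232 → 260 → 17 → 2 → 4 → 16 → 1  (reaches 1)
2941: 2941 → 339 → 35 → 13 → 169 → 181 → 146 → 85 → 50 → 13  (repeats 13)
2942: 2942 → 366 → 233 → 277 → 27 → 122 → 149 → 106 → 136 → 128 → 64 → 16 → 1  (reaches 1)
2943: 2943 → 395 → 186 → 221 → 338 → 30 → 197 → 169 → 181 → 146 → 85 → 50 → 13 → 169  (repeats 169)
2944: 2944 → 185 → 202 → 244 → 241 → 226 → 200 → 208 → 169 → 181 → 146 → 85 → 50 → 13 → 169  (repeats 169)
2945: 2945 → 186 → 221 → 338 → 30 → 197 → 169 → 181 → 146 → 85 → 50 → 13 → 169  (repeats 169)
base-16 happy: 2940, 2942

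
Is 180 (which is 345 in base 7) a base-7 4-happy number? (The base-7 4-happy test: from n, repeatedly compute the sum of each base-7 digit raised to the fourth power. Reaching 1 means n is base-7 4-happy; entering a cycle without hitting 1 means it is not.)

not base-7 4-happy

180 = (3,4,5)_7 → 3⁴ + 4⁴ + 5⁴ = 81 + 256 + 625 = 962
962 = (2,5,4,3)_7 → 2⁴ + 5⁴ + 4⁴ + 3⁴ = 16 + 625 + 256 + 81 = 978
978 = (2,5,6,5)_7 → 2⁴ + 5⁴ + 6⁴ + 5⁴ = 16 + 625 + 1296 + 625 = 2562
2562 = (1,0,3,2,0)_7 → 1⁴ + 0⁴ + 3⁴ + 2⁴ + 0⁴ = 1 + 0 + 81 + 16 + 0 = 98
98 = (2,0,0)_7 → 2⁴ + 0⁴ + 0⁴ = 16 + 0 + 0 = 16
16 = (2,2)_7 → 2⁴ + 2⁴ = 16 + 16 = 32
32 = (4,4)_7 → 4⁴ + 4⁴ = 256 + 256 = 512
512 = (1,3,3,1)_7 → 1⁴ + 3⁴ + 3⁴ + 1⁴ = 1 + 81 + 81 + 1 = 164
164 = (3,2,3)_7 → 3⁴ + 2⁴ + 3⁴ = 81 + 16 + 81 = 178
178 = (3,4,3)_7 → 3⁴ + 4⁴ + 3⁴ = 81 + 256 + 81 = 418
418 = (1,1,3,5)_7 → 1⁴ + 1⁴ + 3⁴ + 5⁴ = 1 + 1 + 81 + 625 = 708
708 = (2,0,3,1)_7 → 2⁴ + 0⁴ + 3⁴ + 1⁴ = 16 + 0 + 81 + 1 = 98  — 98 already seen; the sequence cycles without reaching 1.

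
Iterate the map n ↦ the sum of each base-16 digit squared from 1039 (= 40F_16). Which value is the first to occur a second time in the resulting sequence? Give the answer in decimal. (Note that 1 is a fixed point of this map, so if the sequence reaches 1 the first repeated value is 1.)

169

1039 = (4,0,15)_16 → 4² + 0² + 15² = 16 + 0 + 225 = 241
241 = (15,1)_16 → 15² + 1² = 225 + 1 = 226
226 = (14,2)_16 → 14² + 2² = 196 + 4 = 200
200 = (12,8)_16 → 12² + 8² = 144 + 64 = 208
208 = (13,0)_16 → 13² + 0² = 169 + 0 = 169
169 = (10,9)_16 → 10² + 9² = 100 + 81 = 181
181 = (11,5)_16 → 11² + 5² = 121 + 25 = 146
146 = (9,2)_16 → 9² + 2² = 81 + 4 = 85
85 = (5,5)_16 → 5² + 5² = 25 + 25 = 50
50 = (3,2)_16 → 3² + 2² = 9 + 4 = 13
13 = (13)_16 → 13² = 169  — 169 already appeared earlier.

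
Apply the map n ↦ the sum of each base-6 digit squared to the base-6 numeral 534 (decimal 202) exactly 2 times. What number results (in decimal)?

202 = (5,3,4)_6 → 5² + 3² + 4² = 25 + 9 + 16 = 50
50 = (1,2,2)_6 → 1² + 2² + 2² = 1 + 4 + 4 = 9

9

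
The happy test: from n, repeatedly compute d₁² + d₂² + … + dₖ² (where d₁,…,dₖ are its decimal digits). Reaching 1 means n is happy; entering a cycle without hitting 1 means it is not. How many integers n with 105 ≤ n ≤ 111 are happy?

1

105: 105 → 26 → 40 → 16 → 37 → 58 → 89 → 145 → 42 → 20 → 4 → 16  (repeats 16)
106: 106 → 37 → 58 → 89 → 145 → 42 → 20 → 4 → 16 → 37  (repeats 37)
107: 107 → 50 → 25 → 29 → 85 → 89 → 145 → 42 → 20 → 4 → 16 → 37 → 58 → 89  (repeats 89)
108: 108 → 65 → 61 → 37 → 58 → 89 → 145 → 42 → 20 → 4 → 16 → 37  (repeats 37)
109: 109 → 82 → 68 → 100 → 1  (reaches 1)
110: 110 → 2 → 4 → 16 → 37 → 58 → 89 → 145 → 42 → 20 → 4  (repeats 4)
111: 111 → 3 → 9 → 81 → 65 → 61 → 37 → 58 → 89 → 145 → 42 → 20 → 4 → 16 → 37  (repeats 37)
happy: 109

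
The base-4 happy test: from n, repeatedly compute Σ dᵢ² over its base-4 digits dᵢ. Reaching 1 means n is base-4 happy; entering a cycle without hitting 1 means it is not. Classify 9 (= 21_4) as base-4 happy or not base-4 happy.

base-4 happy

9 = (2,1)_4 → 2² + 1² = 5
5 = (1,1)_4 → 1² + 1² = 2
2 = (2)_4 → 2² = 4
4 = (1,0)_4 → 1² + 0² = 1  — reached 1.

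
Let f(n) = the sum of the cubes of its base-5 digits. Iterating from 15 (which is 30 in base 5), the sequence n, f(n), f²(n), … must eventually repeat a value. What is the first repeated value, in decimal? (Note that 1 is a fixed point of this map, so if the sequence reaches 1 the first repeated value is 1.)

15 = (3,0)_5 → 3³ + 0³ = 27
27 = (1,0,2)_5 → 1³ + 0³ + 2³ = 9
9 = (1,4)_5 → 1³ + 4³ = 65
65 = (2,3,0)_5 → 2³ + 3³ + 0³ = 35
35 = (1,2,0)_5 → 1³ + 2³ + 0³ = 9  — 9 already appeared earlier.

9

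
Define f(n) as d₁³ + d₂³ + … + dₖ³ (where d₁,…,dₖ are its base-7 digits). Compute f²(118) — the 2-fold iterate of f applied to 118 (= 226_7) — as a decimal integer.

118 = (2,2,6)_7 → 232
232 = (4,5,1)_7 → 190

190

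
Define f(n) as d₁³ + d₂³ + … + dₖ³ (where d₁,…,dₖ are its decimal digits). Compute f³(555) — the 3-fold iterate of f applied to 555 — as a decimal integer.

918

555 → 375
375 → 495
495 → 918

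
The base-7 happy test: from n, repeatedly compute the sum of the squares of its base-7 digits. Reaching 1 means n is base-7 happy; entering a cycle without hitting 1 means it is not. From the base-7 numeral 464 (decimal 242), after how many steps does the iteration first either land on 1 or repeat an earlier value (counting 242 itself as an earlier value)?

10

242 = (4,6,4)_7 → 68
68 = (1,2,5)_7 → 30
30 = (4,2)_7 → 20
20 = (2,6)_7 → 40
40 = (5,5)_7 → 50
50 = (1,0,1)_7 → 2
2 = (2)_7 → 4
4 = (4)_7 → 16
16 = (2,2)_7 → 8
8 = (1,1)_7 → 2  — 2 repeats.
That took 10 steps.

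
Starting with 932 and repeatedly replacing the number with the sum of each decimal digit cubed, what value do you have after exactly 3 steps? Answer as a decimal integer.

251

932 → 9³ + 3³ + 2³ = 764
764 → 7³ + 6³ + 4³ = 623
623 → 6³ + 2³ + 3³ = 251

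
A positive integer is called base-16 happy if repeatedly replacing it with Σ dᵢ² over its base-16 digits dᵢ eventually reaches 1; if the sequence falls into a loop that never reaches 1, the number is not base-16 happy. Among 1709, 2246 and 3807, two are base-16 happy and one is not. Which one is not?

1709: 1709 → 305 → 11 → 121 → 130 → 68 → 32 → 4 → 16 → 1  — reaches 1 (base-16 happy)
2246: 2246 → 244 → 241 → 226 → 200 → 208 → 169 → 181 → 146 → 85 → 50 → 13 → 169  — repeats 169 (not base-16 happy)
3807: 3807 → 590 → 216 → 233 → 277 → 27 → 122 → 149 → 106 → 136 → 128 → 64 → 16 → 1  — reaches 1 (base-16 happy)

2246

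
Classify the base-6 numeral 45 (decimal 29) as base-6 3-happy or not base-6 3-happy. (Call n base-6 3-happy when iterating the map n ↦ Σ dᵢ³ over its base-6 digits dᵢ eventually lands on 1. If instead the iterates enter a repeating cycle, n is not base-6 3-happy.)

base-6 3-happy

29 = (4,5)_6 → 189
189 = (5,1,3)_6 → 153
153 = (4,1,3)_6 → 92
92 = (2,3,2)_6 → 43
43 = (1,1,1)_6 → 3
3 = (3)_6 → 27
27 = (4,3)_6 → 91
91 = (2,3,1)_6 → 36
36 = (1,0,0)_6 → 1  — reached 1.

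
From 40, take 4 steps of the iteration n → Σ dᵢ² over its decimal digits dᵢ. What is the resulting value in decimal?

40 → 4² + 0² = 16
16 → 1² + 6² = 37
37 → 3² + 7² = 58
58 → 5² + 8² = 89

89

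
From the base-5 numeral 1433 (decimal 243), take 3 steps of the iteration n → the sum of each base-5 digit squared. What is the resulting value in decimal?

1

243 = (1,4,3,3)_5 → 1² + 4² + 3² + 3² = 1 + 16 + 9 + 9 = 35
35 = (1,2,0)_5 → 1² + 2² + 0² = 1 + 4 + 0 = 5
5 = (1,0)_5 → 1² + 0² = 1 + 0 = 1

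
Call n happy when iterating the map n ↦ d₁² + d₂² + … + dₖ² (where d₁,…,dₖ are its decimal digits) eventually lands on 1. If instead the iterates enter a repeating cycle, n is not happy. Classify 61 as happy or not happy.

61 → 6² + 1² = 36 + 1 = 37
37 → 3² + 7² = 9 + 49 = 58
58 → 5² + 8² = 25 + 64 = 89
89 → 8² + 9² = 64 + 81 = 145
145 → 1² + 4² + 5² = 1 + 16 + 25 = 42
42 → 4² + 2² = 16 + 4 = 20
20 → 2² + 0² = 4 + 0 = 4
4 → 4² = 16
16 → 1² + 6² = 1 + 36 = 37  — 37 already seen; the sequence cycles without reaching 1.

not happy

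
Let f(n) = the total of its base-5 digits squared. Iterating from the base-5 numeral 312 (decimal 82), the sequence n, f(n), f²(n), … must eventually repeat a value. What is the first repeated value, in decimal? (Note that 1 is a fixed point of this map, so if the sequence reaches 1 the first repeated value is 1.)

16

82 = (3,1,2)_5 → 3² + 1² + 2² = 14
14 = (2,4)_5 → 2² + 4² = 20
20 = (4,0)_5 → 4² + 0² = 16
16 = (3,1)_5 → 3² + 1² = 10
10 = (2,0)_5 → 2² + 0² = 4
4 = (4)_5 → 4² = 16  — 16 already appeared earlier.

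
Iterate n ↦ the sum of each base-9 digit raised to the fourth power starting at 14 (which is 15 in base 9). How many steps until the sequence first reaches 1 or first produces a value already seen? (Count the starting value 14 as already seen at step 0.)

14 = (1,5)_9 → 1⁴ + 5⁴ = 626
626 = (7,6,5)_9 → 7⁴ + 6⁴ + 5⁴ = 4322
4322 = (5,8,3,2)_9 → 5⁴ + 8⁴ + 3⁴ + 2⁴ = 4818
4818 = (6,5,4,3)_9 → 6⁴ + 5⁴ + 4⁴ + 3⁴ = 2258
2258 = (3,0,7,8)_9 → 3⁴ + 0⁴ + 7⁴ + 8⁴ = 6578
6578 = (1,0,0,1,8)_9 → 1⁴ + 0⁴ + 0⁴ + 1⁴ + 8⁴ = 4098
4098 = (5,5,5,3)_9 → 5⁴ + 5⁴ + 5⁴ + 3⁴ = 1956
1956 = (2,6,1,3)_9 → 2⁴ + 6⁴ + 1⁴ + 3⁴ = 1394
1394 = (1,8,1,8)_9 → 1⁴ + 8⁴ + 1⁴ + 8⁴ = 8194
8194 = (1,2,2,1,4)_9 → 1⁴ + 2⁴ + 2⁴ + 1⁴ + 4⁴ = 290
290 = (3,5,2)_9 → 3⁴ + 5⁴ + 2⁴ = 722
722 = (8,8,2)_9 → 8⁴ + 8⁴ + 2⁴ = 8208
8208 = (1,2,2,3,0)_9 → 1⁴ + 2⁴ + 2⁴ + 3⁴ + 0⁴ = 114
114 = (1,3,6)_9 → 1⁴ + 3⁴ + 6⁴ = 1378
1378 = (1,8,0,1)_9 → 1⁴ + 8⁴ + 0⁴ + 1⁴ = 4098  — 4098 repeats.
That took 15 steps.

15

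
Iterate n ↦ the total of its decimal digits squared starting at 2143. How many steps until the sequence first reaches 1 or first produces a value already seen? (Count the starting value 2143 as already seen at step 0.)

2143 → 30
30 → 9
9 → 81
81 → 65
65 → 61
61 → 37
37 → 58
58 → 89
89 → 145
145 → 42
42 → 20
20 → 4
4 → 16
16 → 37  — 37 repeats.
That took 14 steps.

14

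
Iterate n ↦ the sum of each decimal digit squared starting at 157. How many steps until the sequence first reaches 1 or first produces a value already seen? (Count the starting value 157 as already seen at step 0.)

13

157 → 75
75 → 74
74 → 65
65 → 61
61 → 37
37 → 58
58 → 89
89 → 145
145 → 42
42 → 20
20 → 4
4 → 16
16 → 37  — 37 repeats.
That took 13 steps.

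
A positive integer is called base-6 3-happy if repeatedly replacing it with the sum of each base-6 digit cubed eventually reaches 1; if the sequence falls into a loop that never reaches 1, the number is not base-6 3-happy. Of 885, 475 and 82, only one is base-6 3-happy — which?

885

885: 885 → 118 → 92 → 43 → 3 → 27 → 91 → 36 → 1  — reaches 1 (base-6 3-happy)
475: 475 → 11 → 126 → 54 → 28 → 128 → 62 → 73 → 9 → 28  — repeats 28 (not base-6 3-happy)
82: 82 → 73 → 9 → 28 → 128 → 62 → 73  — repeats 73 (not base-6 3-happy)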